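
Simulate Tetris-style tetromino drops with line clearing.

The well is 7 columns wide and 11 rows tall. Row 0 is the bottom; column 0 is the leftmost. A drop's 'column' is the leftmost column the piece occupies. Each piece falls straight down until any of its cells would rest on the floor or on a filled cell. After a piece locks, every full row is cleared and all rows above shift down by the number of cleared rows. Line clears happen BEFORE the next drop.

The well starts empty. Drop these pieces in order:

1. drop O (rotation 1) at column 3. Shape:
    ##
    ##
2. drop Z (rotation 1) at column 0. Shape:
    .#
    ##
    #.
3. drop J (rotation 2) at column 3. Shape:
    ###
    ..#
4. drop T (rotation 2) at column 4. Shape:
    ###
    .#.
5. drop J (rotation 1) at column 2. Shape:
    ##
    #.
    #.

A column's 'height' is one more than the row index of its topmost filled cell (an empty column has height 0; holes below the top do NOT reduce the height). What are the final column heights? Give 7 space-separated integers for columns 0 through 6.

Answer: 2 3 4 4 5 5 5

Derivation:
Drop 1: O rot1 at col 3 lands with bottom-row=0; cleared 0 line(s) (total 0); column heights now [0 0 0 2 2 0 0], max=2
Drop 2: Z rot1 at col 0 lands with bottom-row=0; cleared 0 line(s) (total 0); column heights now [2 3 0 2 2 0 0], max=3
Drop 3: J rot2 at col 3 lands with bottom-row=1; cleared 0 line(s) (total 0); column heights now [2 3 0 3 3 3 0], max=3
Drop 4: T rot2 at col 4 lands with bottom-row=3; cleared 0 line(s) (total 0); column heights now [2 3 0 3 5 5 5], max=5
Drop 5: J rot1 at col 2 lands with bottom-row=1; cleared 0 line(s) (total 0); column heights now [2 3 4 4 5 5 5], max=5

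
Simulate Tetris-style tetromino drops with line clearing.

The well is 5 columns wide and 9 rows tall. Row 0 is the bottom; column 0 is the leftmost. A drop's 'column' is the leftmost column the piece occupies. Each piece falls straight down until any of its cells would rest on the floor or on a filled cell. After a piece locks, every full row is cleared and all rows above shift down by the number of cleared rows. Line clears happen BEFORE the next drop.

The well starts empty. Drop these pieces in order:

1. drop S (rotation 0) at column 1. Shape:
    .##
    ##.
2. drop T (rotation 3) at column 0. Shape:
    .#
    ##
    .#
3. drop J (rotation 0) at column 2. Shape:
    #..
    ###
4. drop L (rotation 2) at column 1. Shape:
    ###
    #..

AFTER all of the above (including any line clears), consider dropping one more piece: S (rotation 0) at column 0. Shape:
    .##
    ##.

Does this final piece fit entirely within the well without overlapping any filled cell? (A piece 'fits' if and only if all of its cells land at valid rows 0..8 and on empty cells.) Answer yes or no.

Drop 1: S rot0 at col 1 lands with bottom-row=0; cleared 0 line(s) (total 0); column heights now [0 1 2 2 0], max=2
Drop 2: T rot3 at col 0 lands with bottom-row=1; cleared 0 line(s) (total 0); column heights now [3 4 2 2 0], max=4
Drop 3: J rot0 at col 2 lands with bottom-row=2; cleared 1 line(s) (total 1); column heights now [0 3 3 2 0], max=3
Drop 4: L rot2 at col 1 lands with bottom-row=3; cleared 0 line(s) (total 1); column heights now [0 5 5 5 0], max=5
Test piece S rot0 at col 0 (width 3): heights before test = [0 5 5 5 0]; fits = True

Answer: yes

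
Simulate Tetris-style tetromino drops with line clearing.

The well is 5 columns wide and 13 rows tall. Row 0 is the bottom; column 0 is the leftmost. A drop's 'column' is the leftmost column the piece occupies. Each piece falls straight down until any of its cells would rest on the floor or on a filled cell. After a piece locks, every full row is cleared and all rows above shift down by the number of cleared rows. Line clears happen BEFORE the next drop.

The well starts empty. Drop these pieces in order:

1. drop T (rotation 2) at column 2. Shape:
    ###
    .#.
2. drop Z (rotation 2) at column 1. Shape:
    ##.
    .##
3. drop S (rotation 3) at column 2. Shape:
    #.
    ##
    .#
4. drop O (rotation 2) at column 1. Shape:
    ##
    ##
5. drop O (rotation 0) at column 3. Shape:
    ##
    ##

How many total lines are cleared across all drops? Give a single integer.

Answer: 0

Derivation:
Drop 1: T rot2 at col 2 lands with bottom-row=0; cleared 0 line(s) (total 0); column heights now [0 0 2 2 2], max=2
Drop 2: Z rot2 at col 1 lands with bottom-row=2; cleared 0 line(s) (total 0); column heights now [0 4 4 3 2], max=4
Drop 3: S rot3 at col 2 lands with bottom-row=3; cleared 0 line(s) (total 0); column heights now [0 4 6 5 2], max=6
Drop 4: O rot2 at col 1 lands with bottom-row=6; cleared 0 line(s) (total 0); column heights now [0 8 8 5 2], max=8
Drop 5: O rot0 at col 3 lands with bottom-row=5; cleared 0 line(s) (total 0); column heights now [0 8 8 7 7], max=8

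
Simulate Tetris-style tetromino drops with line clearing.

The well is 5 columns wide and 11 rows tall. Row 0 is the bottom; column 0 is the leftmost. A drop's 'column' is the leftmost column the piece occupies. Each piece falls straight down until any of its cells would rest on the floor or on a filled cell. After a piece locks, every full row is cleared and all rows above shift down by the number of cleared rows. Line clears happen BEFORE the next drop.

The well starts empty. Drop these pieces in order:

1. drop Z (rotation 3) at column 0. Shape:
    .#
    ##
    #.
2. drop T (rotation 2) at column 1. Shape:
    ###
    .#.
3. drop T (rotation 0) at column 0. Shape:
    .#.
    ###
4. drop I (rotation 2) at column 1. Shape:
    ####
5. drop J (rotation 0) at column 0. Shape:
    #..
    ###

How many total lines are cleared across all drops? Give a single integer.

Drop 1: Z rot3 at col 0 lands with bottom-row=0; cleared 0 line(s) (total 0); column heights now [2 3 0 0 0], max=3
Drop 2: T rot2 at col 1 lands with bottom-row=2; cleared 0 line(s) (total 0); column heights now [2 4 4 4 0], max=4
Drop 3: T rot0 at col 0 lands with bottom-row=4; cleared 0 line(s) (total 0); column heights now [5 6 5 4 0], max=6
Drop 4: I rot2 at col 1 lands with bottom-row=6; cleared 0 line(s) (total 0); column heights now [5 7 7 7 7], max=7
Drop 5: J rot0 at col 0 lands with bottom-row=7; cleared 0 line(s) (total 0); column heights now [9 8 8 7 7], max=9

Answer: 0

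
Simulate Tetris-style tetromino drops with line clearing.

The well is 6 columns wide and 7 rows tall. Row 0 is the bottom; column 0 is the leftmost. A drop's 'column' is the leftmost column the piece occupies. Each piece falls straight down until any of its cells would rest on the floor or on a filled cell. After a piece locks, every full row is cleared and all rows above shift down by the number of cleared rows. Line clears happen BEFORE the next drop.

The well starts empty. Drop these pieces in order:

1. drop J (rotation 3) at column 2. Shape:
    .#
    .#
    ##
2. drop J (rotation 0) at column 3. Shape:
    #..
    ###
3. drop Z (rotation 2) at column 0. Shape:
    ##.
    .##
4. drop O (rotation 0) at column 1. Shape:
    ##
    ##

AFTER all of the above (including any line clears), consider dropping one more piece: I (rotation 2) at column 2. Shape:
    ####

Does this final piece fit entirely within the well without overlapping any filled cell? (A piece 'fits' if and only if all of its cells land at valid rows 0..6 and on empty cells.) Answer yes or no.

Drop 1: J rot3 at col 2 lands with bottom-row=0; cleared 0 line(s) (total 0); column heights now [0 0 1 3 0 0], max=3
Drop 2: J rot0 at col 3 lands with bottom-row=3; cleared 0 line(s) (total 0); column heights now [0 0 1 5 4 4], max=5
Drop 3: Z rot2 at col 0 lands with bottom-row=1; cleared 0 line(s) (total 0); column heights now [3 3 2 5 4 4], max=5
Drop 4: O rot0 at col 1 lands with bottom-row=3; cleared 0 line(s) (total 0); column heights now [3 5 5 5 4 4], max=5
Test piece I rot2 at col 2 (width 4): heights before test = [3 5 5 5 4 4]; fits = True

Answer: yes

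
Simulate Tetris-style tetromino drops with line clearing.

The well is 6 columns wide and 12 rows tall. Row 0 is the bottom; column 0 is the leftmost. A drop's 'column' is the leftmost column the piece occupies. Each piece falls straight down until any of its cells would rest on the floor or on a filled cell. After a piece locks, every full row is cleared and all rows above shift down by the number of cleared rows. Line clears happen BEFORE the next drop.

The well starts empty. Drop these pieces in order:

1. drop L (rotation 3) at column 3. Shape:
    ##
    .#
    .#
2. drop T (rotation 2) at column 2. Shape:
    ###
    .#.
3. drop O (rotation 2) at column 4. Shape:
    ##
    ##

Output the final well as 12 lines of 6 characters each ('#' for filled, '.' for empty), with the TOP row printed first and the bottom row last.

Answer: ......
......
......
......
......
....##
....##
..###.
...#..
...##.
....#.
....#.

Derivation:
Drop 1: L rot3 at col 3 lands with bottom-row=0; cleared 0 line(s) (total 0); column heights now [0 0 0 3 3 0], max=3
Drop 2: T rot2 at col 2 lands with bottom-row=3; cleared 0 line(s) (total 0); column heights now [0 0 5 5 5 0], max=5
Drop 3: O rot2 at col 4 lands with bottom-row=5; cleared 0 line(s) (total 0); column heights now [0 0 5 5 7 7], max=7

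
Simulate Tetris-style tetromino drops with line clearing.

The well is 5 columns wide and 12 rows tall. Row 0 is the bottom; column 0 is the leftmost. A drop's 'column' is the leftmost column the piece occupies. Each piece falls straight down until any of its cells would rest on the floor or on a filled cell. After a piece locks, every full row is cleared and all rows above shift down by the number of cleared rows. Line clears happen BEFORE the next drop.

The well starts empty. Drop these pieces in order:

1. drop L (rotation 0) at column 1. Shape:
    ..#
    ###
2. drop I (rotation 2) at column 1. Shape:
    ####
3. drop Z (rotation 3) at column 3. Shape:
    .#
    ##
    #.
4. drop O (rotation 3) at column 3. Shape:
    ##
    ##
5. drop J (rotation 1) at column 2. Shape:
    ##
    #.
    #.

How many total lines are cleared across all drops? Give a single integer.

Drop 1: L rot0 at col 1 lands with bottom-row=0; cleared 0 line(s) (total 0); column heights now [0 1 1 2 0], max=2
Drop 2: I rot2 at col 1 lands with bottom-row=2; cleared 0 line(s) (total 0); column heights now [0 3 3 3 3], max=3
Drop 3: Z rot3 at col 3 lands with bottom-row=3; cleared 0 line(s) (total 0); column heights now [0 3 3 5 6], max=6
Drop 4: O rot3 at col 3 lands with bottom-row=6; cleared 0 line(s) (total 0); column heights now [0 3 3 8 8], max=8
Drop 5: J rot1 at col 2 lands with bottom-row=6; cleared 0 line(s) (total 0); column heights now [0 3 9 9 8], max=9

Answer: 0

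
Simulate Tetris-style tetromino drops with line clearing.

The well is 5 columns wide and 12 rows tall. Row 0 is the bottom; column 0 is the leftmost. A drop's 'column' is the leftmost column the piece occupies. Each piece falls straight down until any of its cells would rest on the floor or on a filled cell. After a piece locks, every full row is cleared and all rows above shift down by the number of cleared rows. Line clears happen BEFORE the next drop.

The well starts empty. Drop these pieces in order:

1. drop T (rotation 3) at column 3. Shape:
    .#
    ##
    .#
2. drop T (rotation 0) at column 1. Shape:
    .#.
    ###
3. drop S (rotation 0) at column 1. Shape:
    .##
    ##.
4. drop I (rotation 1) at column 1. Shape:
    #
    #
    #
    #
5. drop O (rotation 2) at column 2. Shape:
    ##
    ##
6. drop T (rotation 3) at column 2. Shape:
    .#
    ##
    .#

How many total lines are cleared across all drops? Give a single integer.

Drop 1: T rot3 at col 3 lands with bottom-row=0; cleared 0 line(s) (total 0); column heights now [0 0 0 2 3], max=3
Drop 2: T rot0 at col 1 lands with bottom-row=2; cleared 0 line(s) (total 0); column heights now [0 3 4 3 3], max=4
Drop 3: S rot0 at col 1 lands with bottom-row=4; cleared 0 line(s) (total 0); column heights now [0 5 6 6 3], max=6
Drop 4: I rot1 at col 1 lands with bottom-row=5; cleared 0 line(s) (total 0); column heights now [0 9 6 6 3], max=9
Drop 5: O rot2 at col 2 lands with bottom-row=6; cleared 0 line(s) (total 0); column heights now [0 9 8 8 3], max=9
Drop 6: T rot3 at col 2 lands with bottom-row=8; cleared 0 line(s) (total 0); column heights now [0 9 10 11 3], max=11

Answer: 0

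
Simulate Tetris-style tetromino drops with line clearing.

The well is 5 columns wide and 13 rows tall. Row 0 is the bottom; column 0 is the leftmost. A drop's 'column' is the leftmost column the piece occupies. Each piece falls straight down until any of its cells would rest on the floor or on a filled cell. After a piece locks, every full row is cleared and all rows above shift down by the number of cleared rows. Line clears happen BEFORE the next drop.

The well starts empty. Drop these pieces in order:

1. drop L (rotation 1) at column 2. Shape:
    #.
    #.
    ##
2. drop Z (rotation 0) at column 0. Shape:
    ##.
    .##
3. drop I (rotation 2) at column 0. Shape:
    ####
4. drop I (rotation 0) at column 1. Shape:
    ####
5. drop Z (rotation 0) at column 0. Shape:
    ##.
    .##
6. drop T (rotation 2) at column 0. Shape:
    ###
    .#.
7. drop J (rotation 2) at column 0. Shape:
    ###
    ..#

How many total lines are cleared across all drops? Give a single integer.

Answer: 0

Derivation:
Drop 1: L rot1 at col 2 lands with bottom-row=0; cleared 0 line(s) (total 0); column heights now [0 0 3 1 0], max=3
Drop 2: Z rot0 at col 0 lands with bottom-row=3; cleared 0 line(s) (total 0); column heights now [5 5 4 1 0], max=5
Drop 3: I rot2 at col 0 lands with bottom-row=5; cleared 0 line(s) (total 0); column heights now [6 6 6 6 0], max=6
Drop 4: I rot0 at col 1 lands with bottom-row=6; cleared 0 line(s) (total 0); column heights now [6 7 7 7 7], max=7
Drop 5: Z rot0 at col 0 lands with bottom-row=7; cleared 0 line(s) (total 0); column heights now [9 9 8 7 7], max=9
Drop 6: T rot2 at col 0 lands with bottom-row=9; cleared 0 line(s) (total 0); column heights now [11 11 11 7 7], max=11
Drop 7: J rot2 at col 0 lands with bottom-row=11; cleared 0 line(s) (total 0); column heights now [13 13 13 7 7], max=13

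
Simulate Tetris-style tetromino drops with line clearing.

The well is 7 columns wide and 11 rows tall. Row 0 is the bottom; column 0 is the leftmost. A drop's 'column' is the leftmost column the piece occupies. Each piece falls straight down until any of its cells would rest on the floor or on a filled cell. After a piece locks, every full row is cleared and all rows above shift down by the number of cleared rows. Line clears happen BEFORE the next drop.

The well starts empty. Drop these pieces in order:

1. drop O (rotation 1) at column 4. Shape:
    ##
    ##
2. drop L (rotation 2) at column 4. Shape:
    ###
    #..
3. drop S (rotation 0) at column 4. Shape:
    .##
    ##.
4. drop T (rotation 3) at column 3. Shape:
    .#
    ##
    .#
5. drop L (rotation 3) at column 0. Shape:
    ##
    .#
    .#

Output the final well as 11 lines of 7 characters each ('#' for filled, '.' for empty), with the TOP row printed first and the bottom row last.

Answer: .......
.......
.......
....#..
...##..
....###
....##.
....###
##..#..
.#..##.
.#..##.

Derivation:
Drop 1: O rot1 at col 4 lands with bottom-row=0; cleared 0 line(s) (total 0); column heights now [0 0 0 0 2 2 0], max=2
Drop 2: L rot2 at col 4 lands with bottom-row=2; cleared 0 line(s) (total 0); column heights now [0 0 0 0 4 4 4], max=4
Drop 3: S rot0 at col 4 lands with bottom-row=4; cleared 0 line(s) (total 0); column heights now [0 0 0 0 5 6 6], max=6
Drop 4: T rot3 at col 3 lands with bottom-row=5; cleared 0 line(s) (total 0); column heights now [0 0 0 7 8 6 6], max=8
Drop 5: L rot3 at col 0 lands with bottom-row=0; cleared 0 line(s) (total 0); column heights now [3 3 0 7 8 6 6], max=8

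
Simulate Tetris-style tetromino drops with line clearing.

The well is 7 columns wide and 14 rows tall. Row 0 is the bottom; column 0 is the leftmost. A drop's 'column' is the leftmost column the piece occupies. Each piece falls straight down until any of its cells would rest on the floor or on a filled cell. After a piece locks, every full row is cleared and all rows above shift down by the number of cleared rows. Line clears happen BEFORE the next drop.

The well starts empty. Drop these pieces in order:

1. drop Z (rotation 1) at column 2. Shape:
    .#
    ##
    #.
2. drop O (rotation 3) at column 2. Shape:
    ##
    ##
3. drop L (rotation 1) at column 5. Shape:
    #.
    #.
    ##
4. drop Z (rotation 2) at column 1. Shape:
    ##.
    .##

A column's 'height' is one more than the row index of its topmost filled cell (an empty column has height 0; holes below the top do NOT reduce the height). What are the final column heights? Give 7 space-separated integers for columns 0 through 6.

Answer: 0 7 7 6 0 3 1

Derivation:
Drop 1: Z rot1 at col 2 lands with bottom-row=0; cleared 0 line(s) (total 0); column heights now [0 0 2 3 0 0 0], max=3
Drop 2: O rot3 at col 2 lands with bottom-row=3; cleared 0 line(s) (total 0); column heights now [0 0 5 5 0 0 0], max=5
Drop 3: L rot1 at col 5 lands with bottom-row=0; cleared 0 line(s) (total 0); column heights now [0 0 5 5 0 3 1], max=5
Drop 4: Z rot2 at col 1 lands with bottom-row=5; cleared 0 line(s) (total 0); column heights now [0 7 7 6 0 3 1], max=7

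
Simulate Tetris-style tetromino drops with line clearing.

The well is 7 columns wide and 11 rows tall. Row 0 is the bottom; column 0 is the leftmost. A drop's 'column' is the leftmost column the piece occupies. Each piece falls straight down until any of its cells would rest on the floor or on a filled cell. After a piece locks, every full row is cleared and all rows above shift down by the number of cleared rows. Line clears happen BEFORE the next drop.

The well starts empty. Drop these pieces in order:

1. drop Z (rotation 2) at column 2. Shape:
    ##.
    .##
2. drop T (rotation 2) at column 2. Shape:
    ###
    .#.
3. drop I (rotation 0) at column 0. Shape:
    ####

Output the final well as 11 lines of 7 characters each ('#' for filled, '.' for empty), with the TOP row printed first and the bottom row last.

Drop 1: Z rot2 at col 2 lands with bottom-row=0; cleared 0 line(s) (total 0); column heights now [0 0 2 2 1 0 0], max=2
Drop 2: T rot2 at col 2 lands with bottom-row=2; cleared 0 line(s) (total 0); column heights now [0 0 4 4 4 0 0], max=4
Drop 3: I rot0 at col 0 lands with bottom-row=4; cleared 0 line(s) (total 0); column heights now [5 5 5 5 4 0 0], max=5

Answer: .......
.......
.......
.......
.......
.......
####...
..###..
...#...
..##...
...##..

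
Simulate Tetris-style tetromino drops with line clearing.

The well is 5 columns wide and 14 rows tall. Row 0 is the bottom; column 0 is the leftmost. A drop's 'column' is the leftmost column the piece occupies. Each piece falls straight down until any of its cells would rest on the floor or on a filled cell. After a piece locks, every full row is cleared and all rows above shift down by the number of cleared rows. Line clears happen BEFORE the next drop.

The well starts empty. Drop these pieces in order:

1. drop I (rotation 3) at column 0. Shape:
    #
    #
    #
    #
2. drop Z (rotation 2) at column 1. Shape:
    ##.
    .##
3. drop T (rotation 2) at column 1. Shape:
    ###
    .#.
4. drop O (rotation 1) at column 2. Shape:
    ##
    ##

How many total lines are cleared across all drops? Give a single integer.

Drop 1: I rot3 at col 0 lands with bottom-row=0; cleared 0 line(s) (total 0); column heights now [4 0 0 0 0], max=4
Drop 2: Z rot2 at col 1 lands with bottom-row=0; cleared 0 line(s) (total 0); column heights now [4 2 2 1 0], max=4
Drop 3: T rot2 at col 1 lands with bottom-row=2; cleared 0 line(s) (total 0); column heights now [4 4 4 4 0], max=4
Drop 4: O rot1 at col 2 lands with bottom-row=4; cleared 0 line(s) (total 0); column heights now [4 4 6 6 0], max=6

Answer: 0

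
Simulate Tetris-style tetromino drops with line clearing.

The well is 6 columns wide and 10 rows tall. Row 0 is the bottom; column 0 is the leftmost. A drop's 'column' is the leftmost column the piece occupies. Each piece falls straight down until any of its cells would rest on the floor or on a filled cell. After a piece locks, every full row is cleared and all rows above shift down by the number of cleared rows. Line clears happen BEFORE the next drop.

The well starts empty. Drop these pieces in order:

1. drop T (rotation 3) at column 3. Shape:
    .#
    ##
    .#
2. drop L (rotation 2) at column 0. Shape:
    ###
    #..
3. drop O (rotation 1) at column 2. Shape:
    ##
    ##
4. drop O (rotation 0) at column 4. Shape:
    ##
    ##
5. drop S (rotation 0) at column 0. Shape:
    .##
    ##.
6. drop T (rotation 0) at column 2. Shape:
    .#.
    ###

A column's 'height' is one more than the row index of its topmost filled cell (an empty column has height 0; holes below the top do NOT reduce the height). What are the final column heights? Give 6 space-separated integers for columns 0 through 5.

Answer: 2 4 5 6 5 4

Derivation:
Drop 1: T rot3 at col 3 lands with bottom-row=0; cleared 0 line(s) (total 0); column heights now [0 0 0 2 3 0], max=3
Drop 2: L rot2 at col 0 lands with bottom-row=0; cleared 0 line(s) (total 0); column heights now [2 2 2 2 3 0], max=3
Drop 3: O rot1 at col 2 lands with bottom-row=2; cleared 0 line(s) (total 0); column heights now [2 2 4 4 3 0], max=4
Drop 4: O rot0 at col 4 lands with bottom-row=3; cleared 0 line(s) (total 0); column heights now [2 2 4 4 5 5], max=5
Drop 5: S rot0 at col 0 lands with bottom-row=3; cleared 1 line(s) (total 1); column heights now [2 4 4 3 4 4], max=4
Drop 6: T rot0 at col 2 lands with bottom-row=4; cleared 0 line(s) (total 1); column heights now [2 4 5 6 5 4], max=6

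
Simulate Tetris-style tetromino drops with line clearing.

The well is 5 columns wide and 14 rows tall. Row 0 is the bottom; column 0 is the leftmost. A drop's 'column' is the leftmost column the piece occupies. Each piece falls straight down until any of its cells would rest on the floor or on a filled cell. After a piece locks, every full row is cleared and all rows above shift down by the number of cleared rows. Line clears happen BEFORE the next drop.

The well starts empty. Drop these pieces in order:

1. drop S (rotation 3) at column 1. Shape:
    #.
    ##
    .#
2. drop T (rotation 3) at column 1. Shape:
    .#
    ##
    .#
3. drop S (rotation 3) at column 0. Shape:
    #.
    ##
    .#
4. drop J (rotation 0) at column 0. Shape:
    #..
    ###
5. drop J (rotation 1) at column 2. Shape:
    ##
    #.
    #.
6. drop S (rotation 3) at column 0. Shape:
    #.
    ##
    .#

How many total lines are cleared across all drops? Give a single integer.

Drop 1: S rot3 at col 1 lands with bottom-row=0; cleared 0 line(s) (total 0); column heights now [0 3 2 0 0], max=3
Drop 2: T rot3 at col 1 lands with bottom-row=2; cleared 0 line(s) (total 0); column heights now [0 4 5 0 0], max=5
Drop 3: S rot3 at col 0 lands with bottom-row=4; cleared 0 line(s) (total 0); column heights now [7 6 5 0 0], max=7
Drop 4: J rot0 at col 0 lands with bottom-row=7; cleared 0 line(s) (total 0); column heights now [9 8 8 0 0], max=9
Drop 5: J rot1 at col 2 lands with bottom-row=8; cleared 0 line(s) (total 0); column heights now [9 8 11 11 0], max=11
Drop 6: S rot3 at col 0 lands with bottom-row=8; cleared 0 line(s) (total 0); column heights now [11 10 11 11 0], max=11

Answer: 0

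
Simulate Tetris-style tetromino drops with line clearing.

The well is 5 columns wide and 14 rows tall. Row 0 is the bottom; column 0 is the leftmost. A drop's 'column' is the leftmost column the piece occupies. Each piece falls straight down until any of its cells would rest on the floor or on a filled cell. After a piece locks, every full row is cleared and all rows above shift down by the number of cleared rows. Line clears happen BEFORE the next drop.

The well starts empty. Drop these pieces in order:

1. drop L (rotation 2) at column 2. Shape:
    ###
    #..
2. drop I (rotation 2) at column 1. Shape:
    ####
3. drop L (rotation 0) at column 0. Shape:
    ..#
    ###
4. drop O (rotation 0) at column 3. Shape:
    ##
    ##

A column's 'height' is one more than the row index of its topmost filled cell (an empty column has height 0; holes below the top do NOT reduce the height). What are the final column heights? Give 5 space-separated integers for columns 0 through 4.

Answer: 0 3 4 4 4

Derivation:
Drop 1: L rot2 at col 2 lands with bottom-row=0; cleared 0 line(s) (total 0); column heights now [0 0 2 2 2], max=2
Drop 2: I rot2 at col 1 lands with bottom-row=2; cleared 0 line(s) (total 0); column heights now [0 3 3 3 3], max=3
Drop 3: L rot0 at col 0 lands with bottom-row=3; cleared 0 line(s) (total 0); column heights now [4 4 5 3 3], max=5
Drop 4: O rot0 at col 3 lands with bottom-row=3; cleared 1 line(s) (total 1); column heights now [0 3 4 4 4], max=4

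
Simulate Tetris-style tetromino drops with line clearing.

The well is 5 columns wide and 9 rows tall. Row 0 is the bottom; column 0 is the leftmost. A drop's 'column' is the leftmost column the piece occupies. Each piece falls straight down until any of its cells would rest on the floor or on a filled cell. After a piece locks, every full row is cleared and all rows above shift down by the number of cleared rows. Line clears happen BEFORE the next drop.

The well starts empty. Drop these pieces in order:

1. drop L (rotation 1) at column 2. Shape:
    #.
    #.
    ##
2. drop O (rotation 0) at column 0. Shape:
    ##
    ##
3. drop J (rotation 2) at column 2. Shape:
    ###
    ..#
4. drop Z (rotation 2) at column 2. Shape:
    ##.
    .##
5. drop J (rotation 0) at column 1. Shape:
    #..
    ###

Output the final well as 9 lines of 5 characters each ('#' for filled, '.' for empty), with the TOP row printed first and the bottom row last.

Answer: .....
.#...
.###.
..##.
...##
..###
..#.#
###..
####.

Derivation:
Drop 1: L rot1 at col 2 lands with bottom-row=0; cleared 0 line(s) (total 0); column heights now [0 0 3 1 0], max=3
Drop 2: O rot0 at col 0 lands with bottom-row=0; cleared 0 line(s) (total 0); column heights now [2 2 3 1 0], max=3
Drop 3: J rot2 at col 2 lands with bottom-row=2; cleared 0 line(s) (total 0); column heights now [2 2 4 4 4], max=4
Drop 4: Z rot2 at col 2 lands with bottom-row=4; cleared 0 line(s) (total 0); column heights now [2 2 6 6 5], max=6
Drop 5: J rot0 at col 1 lands with bottom-row=6; cleared 0 line(s) (total 0); column heights now [2 8 7 7 5], max=8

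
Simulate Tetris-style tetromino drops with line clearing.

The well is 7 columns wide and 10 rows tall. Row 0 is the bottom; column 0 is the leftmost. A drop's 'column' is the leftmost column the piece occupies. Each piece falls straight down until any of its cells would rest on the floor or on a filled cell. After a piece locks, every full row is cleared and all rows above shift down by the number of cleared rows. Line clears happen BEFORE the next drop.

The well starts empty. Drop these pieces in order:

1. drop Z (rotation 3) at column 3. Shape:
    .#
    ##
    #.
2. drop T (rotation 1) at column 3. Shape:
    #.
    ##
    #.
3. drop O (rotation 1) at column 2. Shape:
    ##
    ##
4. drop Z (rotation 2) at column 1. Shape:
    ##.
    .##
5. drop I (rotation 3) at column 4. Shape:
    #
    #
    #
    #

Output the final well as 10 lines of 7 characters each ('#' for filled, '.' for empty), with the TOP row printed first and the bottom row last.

Answer: .......
.##....
..###..
..###..
..###..
...##..
...##..
...##..
...##..
...#...

Derivation:
Drop 1: Z rot3 at col 3 lands with bottom-row=0; cleared 0 line(s) (total 0); column heights now [0 0 0 2 3 0 0], max=3
Drop 2: T rot1 at col 3 lands with bottom-row=2; cleared 0 line(s) (total 0); column heights now [0 0 0 5 4 0 0], max=5
Drop 3: O rot1 at col 2 lands with bottom-row=5; cleared 0 line(s) (total 0); column heights now [0 0 7 7 4 0 0], max=7
Drop 4: Z rot2 at col 1 lands with bottom-row=7; cleared 0 line(s) (total 0); column heights now [0 9 9 8 4 0 0], max=9
Drop 5: I rot3 at col 4 lands with bottom-row=4; cleared 0 line(s) (total 0); column heights now [0 9 9 8 8 0 0], max=9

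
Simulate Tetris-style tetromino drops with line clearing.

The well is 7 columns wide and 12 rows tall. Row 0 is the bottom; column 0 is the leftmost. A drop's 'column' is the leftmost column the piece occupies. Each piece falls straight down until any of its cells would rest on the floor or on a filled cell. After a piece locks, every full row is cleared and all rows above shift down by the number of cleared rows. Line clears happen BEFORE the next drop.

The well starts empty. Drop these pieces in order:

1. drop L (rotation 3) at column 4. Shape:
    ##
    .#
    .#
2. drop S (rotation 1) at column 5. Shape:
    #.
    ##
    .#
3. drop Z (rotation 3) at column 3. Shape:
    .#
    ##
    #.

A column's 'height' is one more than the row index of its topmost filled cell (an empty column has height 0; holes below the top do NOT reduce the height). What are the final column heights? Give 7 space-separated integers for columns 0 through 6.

Drop 1: L rot3 at col 4 lands with bottom-row=0; cleared 0 line(s) (total 0); column heights now [0 0 0 0 3 3 0], max=3
Drop 2: S rot1 at col 5 lands with bottom-row=2; cleared 0 line(s) (total 0); column heights now [0 0 0 0 3 5 4], max=5
Drop 3: Z rot3 at col 3 lands with bottom-row=2; cleared 0 line(s) (total 0); column heights now [0 0 0 4 5 5 4], max=5

Answer: 0 0 0 4 5 5 4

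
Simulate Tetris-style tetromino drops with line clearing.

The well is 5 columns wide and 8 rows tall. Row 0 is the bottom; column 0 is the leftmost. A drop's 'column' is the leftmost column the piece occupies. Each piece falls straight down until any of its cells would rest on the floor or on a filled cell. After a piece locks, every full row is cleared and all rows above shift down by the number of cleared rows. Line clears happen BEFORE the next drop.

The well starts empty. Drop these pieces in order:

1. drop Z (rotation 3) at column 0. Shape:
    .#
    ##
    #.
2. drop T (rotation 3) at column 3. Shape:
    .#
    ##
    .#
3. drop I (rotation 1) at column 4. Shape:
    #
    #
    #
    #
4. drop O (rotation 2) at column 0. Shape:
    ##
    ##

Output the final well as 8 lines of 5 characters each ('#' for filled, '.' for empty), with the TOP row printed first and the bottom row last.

Drop 1: Z rot3 at col 0 lands with bottom-row=0; cleared 0 line(s) (total 0); column heights now [2 3 0 0 0], max=3
Drop 2: T rot3 at col 3 lands with bottom-row=0; cleared 0 line(s) (total 0); column heights now [2 3 0 2 3], max=3
Drop 3: I rot1 at col 4 lands with bottom-row=3; cleared 0 line(s) (total 0); column heights now [2 3 0 2 7], max=7
Drop 4: O rot2 at col 0 lands with bottom-row=3; cleared 0 line(s) (total 0); column heights now [5 5 0 2 7], max=7

Answer: .....
....#
....#
##..#
##..#
.#..#
##.##
#...#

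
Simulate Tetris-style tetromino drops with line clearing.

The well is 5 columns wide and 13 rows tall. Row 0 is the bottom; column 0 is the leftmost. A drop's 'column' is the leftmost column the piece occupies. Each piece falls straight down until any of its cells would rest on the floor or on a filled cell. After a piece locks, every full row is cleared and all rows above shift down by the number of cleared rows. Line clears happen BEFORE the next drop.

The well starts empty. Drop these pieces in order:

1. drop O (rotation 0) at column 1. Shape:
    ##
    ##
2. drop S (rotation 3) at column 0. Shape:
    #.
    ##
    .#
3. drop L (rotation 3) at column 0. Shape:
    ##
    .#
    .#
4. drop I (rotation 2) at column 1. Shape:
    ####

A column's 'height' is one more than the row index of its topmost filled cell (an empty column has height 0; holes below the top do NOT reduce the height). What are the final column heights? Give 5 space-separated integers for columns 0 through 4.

Drop 1: O rot0 at col 1 lands with bottom-row=0; cleared 0 line(s) (total 0); column heights now [0 2 2 0 0], max=2
Drop 2: S rot3 at col 0 lands with bottom-row=2; cleared 0 line(s) (total 0); column heights now [5 4 2 0 0], max=5
Drop 3: L rot3 at col 0 lands with bottom-row=4; cleared 0 line(s) (total 0); column heights now [7 7 2 0 0], max=7
Drop 4: I rot2 at col 1 lands with bottom-row=7; cleared 0 line(s) (total 0); column heights now [7 8 8 8 8], max=8

Answer: 7 8 8 8 8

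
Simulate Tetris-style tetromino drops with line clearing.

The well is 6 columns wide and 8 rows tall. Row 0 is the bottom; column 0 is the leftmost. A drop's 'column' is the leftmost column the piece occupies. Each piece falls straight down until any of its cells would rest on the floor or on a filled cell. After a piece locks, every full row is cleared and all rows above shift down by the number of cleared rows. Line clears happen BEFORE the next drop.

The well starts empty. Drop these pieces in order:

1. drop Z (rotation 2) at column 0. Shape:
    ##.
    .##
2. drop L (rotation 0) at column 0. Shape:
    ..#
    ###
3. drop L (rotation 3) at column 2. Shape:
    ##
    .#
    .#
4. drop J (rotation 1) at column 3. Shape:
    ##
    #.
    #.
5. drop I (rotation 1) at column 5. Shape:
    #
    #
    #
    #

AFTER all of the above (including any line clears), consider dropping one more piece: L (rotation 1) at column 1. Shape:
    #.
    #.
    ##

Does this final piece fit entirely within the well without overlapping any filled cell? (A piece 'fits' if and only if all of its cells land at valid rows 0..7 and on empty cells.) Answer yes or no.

Answer: yes

Derivation:
Drop 1: Z rot2 at col 0 lands with bottom-row=0; cleared 0 line(s) (total 0); column heights now [2 2 1 0 0 0], max=2
Drop 2: L rot0 at col 0 lands with bottom-row=2; cleared 0 line(s) (total 0); column heights now [3 3 4 0 0 0], max=4
Drop 3: L rot3 at col 2 lands with bottom-row=2; cleared 0 line(s) (total 0); column heights now [3 3 5 5 0 0], max=5
Drop 4: J rot1 at col 3 lands with bottom-row=5; cleared 0 line(s) (total 0); column heights now [3 3 5 8 8 0], max=8
Drop 5: I rot1 at col 5 lands with bottom-row=0; cleared 0 line(s) (total 0); column heights now [3 3 5 8 8 4], max=8
Test piece L rot1 at col 1 (width 2): heights before test = [3 3 5 8 8 4]; fits = True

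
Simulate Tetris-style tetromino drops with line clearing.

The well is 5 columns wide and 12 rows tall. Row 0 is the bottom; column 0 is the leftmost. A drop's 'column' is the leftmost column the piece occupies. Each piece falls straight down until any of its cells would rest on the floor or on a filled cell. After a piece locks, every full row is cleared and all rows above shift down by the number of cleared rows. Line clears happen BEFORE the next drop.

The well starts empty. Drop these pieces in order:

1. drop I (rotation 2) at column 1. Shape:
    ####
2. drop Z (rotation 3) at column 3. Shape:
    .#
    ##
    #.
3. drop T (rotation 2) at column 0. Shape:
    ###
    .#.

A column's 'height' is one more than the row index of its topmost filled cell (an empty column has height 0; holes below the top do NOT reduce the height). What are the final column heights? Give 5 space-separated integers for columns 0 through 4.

Drop 1: I rot2 at col 1 lands with bottom-row=0; cleared 0 line(s) (total 0); column heights now [0 1 1 1 1], max=1
Drop 2: Z rot3 at col 3 lands with bottom-row=1; cleared 0 line(s) (total 0); column heights now [0 1 1 3 4], max=4
Drop 3: T rot2 at col 0 lands with bottom-row=1; cleared 1 line(s) (total 1); column heights now [0 2 1 2 3], max=3

Answer: 0 2 1 2 3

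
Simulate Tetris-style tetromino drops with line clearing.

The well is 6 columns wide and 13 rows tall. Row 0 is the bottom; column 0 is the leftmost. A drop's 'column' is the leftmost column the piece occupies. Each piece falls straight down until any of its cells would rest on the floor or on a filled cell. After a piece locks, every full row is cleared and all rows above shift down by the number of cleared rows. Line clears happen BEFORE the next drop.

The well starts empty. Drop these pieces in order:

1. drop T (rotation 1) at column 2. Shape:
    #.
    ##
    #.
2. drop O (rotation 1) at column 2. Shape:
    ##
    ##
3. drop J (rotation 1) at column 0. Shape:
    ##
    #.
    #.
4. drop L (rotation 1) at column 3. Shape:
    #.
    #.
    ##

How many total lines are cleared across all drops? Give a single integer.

Answer: 0

Derivation:
Drop 1: T rot1 at col 2 lands with bottom-row=0; cleared 0 line(s) (total 0); column heights now [0 0 3 2 0 0], max=3
Drop 2: O rot1 at col 2 lands with bottom-row=3; cleared 0 line(s) (total 0); column heights now [0 0 5 5 0 0], max=5
Drop 3: J rot1 at col 0 lands with bottom-row=0; cleared 0 line(s) (total 0); column heights now [3 3 5 5 0 0], max=5
Drop 4: L rot1 at col 3 lands with bottom-row=5; cleared 0 line(s) (total 0); column heights now [3 3 5 8 6 0], max=8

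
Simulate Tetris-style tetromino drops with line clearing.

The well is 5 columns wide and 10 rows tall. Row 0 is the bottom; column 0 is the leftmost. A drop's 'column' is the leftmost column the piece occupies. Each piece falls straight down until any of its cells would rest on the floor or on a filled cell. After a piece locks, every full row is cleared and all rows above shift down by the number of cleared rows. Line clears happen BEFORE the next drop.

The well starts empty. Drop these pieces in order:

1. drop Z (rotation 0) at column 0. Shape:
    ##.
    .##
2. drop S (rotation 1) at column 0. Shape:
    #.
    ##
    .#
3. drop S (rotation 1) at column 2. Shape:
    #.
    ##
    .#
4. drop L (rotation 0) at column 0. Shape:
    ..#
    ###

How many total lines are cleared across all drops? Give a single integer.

Drop 1: Z rot0 at col 0 lands with bottom-row=0; cleared 0 line(s) (total 0); column heights now [2 2 1 0 0], max=2
Drop 2: S rot1 at col 0 lands with bottom-row=2; cleared 0 line(s) (total 0); column heights now [5 4 1 0 0], max=5
Drop 3: S rot1 at col 2 lands with bottom-row=0; cleared 0 line(s) (total 0); column heights now [5 4 3 2 0], max=5
Drop 4: L rot0 at col 0 lands with bottom-row=5; cleared 0 line(s) (total 0); column heights now [6 6 7 2 0], max=7

Answer: 0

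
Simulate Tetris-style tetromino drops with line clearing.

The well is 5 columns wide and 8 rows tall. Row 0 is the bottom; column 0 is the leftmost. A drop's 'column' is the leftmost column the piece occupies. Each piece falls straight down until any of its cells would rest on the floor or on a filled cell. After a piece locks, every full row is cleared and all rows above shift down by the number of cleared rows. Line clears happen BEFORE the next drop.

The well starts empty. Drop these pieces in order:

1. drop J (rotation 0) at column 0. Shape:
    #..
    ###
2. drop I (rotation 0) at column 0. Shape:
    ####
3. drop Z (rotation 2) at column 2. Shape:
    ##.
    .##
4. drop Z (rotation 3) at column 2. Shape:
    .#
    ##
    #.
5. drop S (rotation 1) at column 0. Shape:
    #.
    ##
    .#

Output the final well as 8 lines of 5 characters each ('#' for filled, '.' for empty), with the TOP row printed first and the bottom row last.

Answer: ...#.
..##.
#.#..
####.
.#.##
####.
#....
###..

Derivation:
Drop 1: J rot0 at col 0 lands with bottom-row=0; cleared 0 line(s) (total 0); column heights now [2 1 1 0 0], max=2
Drop 2: I rot0 at col 0 lands with bottom-row=2; cleared 0 line(s) (total 0); column heights now [3 3 3 3 0], max=3
Drop 3: Z rot2 at col 2 lands with bottom-row=3; cleared 0 line(s) (total 0); column heights now [3 3 5 5 4], max=5
Drop 4: Z rot3 at col 2 lands with bottom-row=5; cleared 0 line(s) (total 0); column heights now [3 3 7 8 4], max=8
Drop 5: S rot1 at col 0 lands with bottom-row=3; cleared 0 line(s) (total 0); column heights now [6 5 7 8 4], max=8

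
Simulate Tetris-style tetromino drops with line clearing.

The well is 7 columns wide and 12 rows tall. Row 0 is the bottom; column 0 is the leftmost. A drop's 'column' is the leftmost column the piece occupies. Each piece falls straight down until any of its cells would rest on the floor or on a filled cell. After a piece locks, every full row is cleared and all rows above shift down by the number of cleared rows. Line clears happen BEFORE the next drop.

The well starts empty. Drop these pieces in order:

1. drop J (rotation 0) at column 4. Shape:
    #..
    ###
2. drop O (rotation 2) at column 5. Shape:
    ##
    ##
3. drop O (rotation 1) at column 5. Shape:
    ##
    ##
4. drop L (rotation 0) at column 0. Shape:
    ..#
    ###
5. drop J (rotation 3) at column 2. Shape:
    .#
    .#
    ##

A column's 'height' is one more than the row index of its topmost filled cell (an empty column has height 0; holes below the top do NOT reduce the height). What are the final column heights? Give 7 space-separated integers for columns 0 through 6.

Drop 1: J rot0 at col 4 lands with bottom-row=0; cleared 0 line(s) (total 0); column heights now [0 0 0 0 2 1 1], max=2
Drop 2: O rot2 at col 5 lands with bottom-row=1; cleared 0 line(s) (total 0); column heights now [0 0 0 0 2 3 3], max=3
Drop 3: O rot1 at col 5 lands with bottom-row=3; cleared 0 line(s) (total 0); column heights now [0 0 0 0 2 5 5], max=5
Drop 4: L rot0 at col 0 lands with bottom-row=0; cleared 0 line(s) (total 0); column heights now [1 1 2 0 2 5 5], max=5
Drop 5: J rot3 at col 2 lands with bottom-row=2; cleared 0 line(s) (total 0); column heights now [1 1 3 5 2 5 5], max=5

Answer: 1 1 3 5 2 5 5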